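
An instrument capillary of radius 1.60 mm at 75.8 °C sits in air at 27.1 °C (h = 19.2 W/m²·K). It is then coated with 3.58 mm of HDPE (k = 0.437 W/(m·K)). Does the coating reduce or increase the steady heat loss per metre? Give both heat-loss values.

Critical radius for a cylinder: r_cr = k/h = 0.0228 m = 2.28 cm.
Outer radius after coating: r₂ = 0.00160 + 0.00358 = 0.00518 m.
Since r₁ < r_cr and r₂ ≤ r_cr, the coating moves toward the maximum at r_cr — heat loss rises.
Bare: R = 1/(2πr₁h) = 5.181 m·K/W; Q = 48.7/5.181 = 9.40 W/m.
Coated: R = R_cond + R_conv = 2.028 m·K/W; Q = 48.7/2.028 = 24.0 W/m.

increases: 9.40 → 24.0 W/m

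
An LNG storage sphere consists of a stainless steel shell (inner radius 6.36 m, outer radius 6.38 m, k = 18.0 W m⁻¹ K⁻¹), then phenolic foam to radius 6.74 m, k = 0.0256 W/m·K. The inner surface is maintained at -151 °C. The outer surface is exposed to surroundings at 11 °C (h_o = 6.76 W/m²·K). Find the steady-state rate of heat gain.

Q = 6.16 kW

Treat each layer as a resistance in series:
  R_stainless steel = (1/6.36 − 1/6.38)/(4πk) = 4.929×10^-4/(4π·18.0) = 2.179×10^-6 K/W
  R_phenolic foam = (1/6.38 − 1/6.74)/(4πk) = 0.008372/(4π·0.0256) = 0.02602 K/W
  R_conv,out = 1/(4πr²h) = 1/(4π·6.74²·6.76) = 2.591×10^-4 K/W
ΣR = 2.179×10^-6 + 0.02602 + 2.591×10^-4 = 0.02628 K/W
Q = ΔT/ΣR = (-151 °C − 11 °C)/0.02628 = -6160 W
(Negative Q ⇒ heat flows inward; heat gain = 6160 W.)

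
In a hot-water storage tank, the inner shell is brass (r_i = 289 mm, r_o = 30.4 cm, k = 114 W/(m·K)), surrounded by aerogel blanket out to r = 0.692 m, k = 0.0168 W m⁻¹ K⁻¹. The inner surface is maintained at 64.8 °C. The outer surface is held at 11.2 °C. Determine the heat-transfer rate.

Q = 6.14 W

Series thermal resistances, inner to outer:
  R_brass = (1/0.289 − 1/0.304)/(4πk) = 0.1707/(4π·114) = 1.192×10^-4 K/W
  R_aerogel blanket = (1/0.304 − 1/0.692)/(4πk) = 1.844/(4π·0.0168) = 8.736 K/W
ΣR = 1.192×10^-4 + 8.736 = 8.736 K/W
Q = ΔT/ΣR = (64.8 °C − 11.2 °C)/8.736 = 6.14 W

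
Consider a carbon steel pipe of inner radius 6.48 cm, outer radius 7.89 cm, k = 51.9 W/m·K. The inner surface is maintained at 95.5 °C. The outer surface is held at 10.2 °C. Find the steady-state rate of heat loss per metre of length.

Q' = 141 kW/m

Q' = 2πk·ΔT/ln(r₂/r₁) = 2π × 51.9 × 85.3 / ln(0.0789/0.0648) = 1.41×10^5 W/m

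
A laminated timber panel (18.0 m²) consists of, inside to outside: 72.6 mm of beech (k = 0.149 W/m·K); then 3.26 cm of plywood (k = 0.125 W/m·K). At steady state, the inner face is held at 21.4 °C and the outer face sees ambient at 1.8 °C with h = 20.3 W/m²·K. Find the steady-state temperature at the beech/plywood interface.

Treat each layer as a resistance in series:
  R_beech = L/(kA) = 0.0726/(0.149·18.0) = 0.02707 K/W
  R_plywood = L/(kA) = 0.0326/(0.125·18.0) = 0.01449 K/W
  R_conv,out = 1/(hA) = 1/(20.3·18.0) = 0.002737 K/W
ΣR = 0.02707 + 0.01449 + 0.002737 = 0.04430 K/W
Q = ΔT/ΣR = (21.4 °C − 1.8 °C)/0.04430 = 442.4 W
From the inner boundary to the beech/plywood interface, ΣR_partial = 0.02707 K/W.
T_interface = T_in − Q·ΣR_partial = 21.4 °C − (442.4)(0.02707) = 9.42 °C

T = 9.42 °C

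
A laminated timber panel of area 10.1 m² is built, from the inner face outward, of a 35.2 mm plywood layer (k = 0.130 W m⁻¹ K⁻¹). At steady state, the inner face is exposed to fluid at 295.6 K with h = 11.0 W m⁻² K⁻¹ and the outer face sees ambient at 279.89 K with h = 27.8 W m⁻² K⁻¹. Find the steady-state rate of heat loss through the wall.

Resistance network (inner→outer):
  R_conv,in = 1/(hA) = 1/(11.0·10.1) = 0.009001 K/W
  R_plywood = L/(kA) = 0.0352/(0.130·10.1) = 0.02681 K/W
  R_conv,out = 1/(hA) = 1/(27.8·10.1) = 0.003562 K/W
ΣR = 0.009001 + 0.02681 + 0.003562 = 0.03937 K/W
Q = ΔT/ΣR = (295.6 K − 279.89 K)/0.03937 = 399 W

Q = 399 W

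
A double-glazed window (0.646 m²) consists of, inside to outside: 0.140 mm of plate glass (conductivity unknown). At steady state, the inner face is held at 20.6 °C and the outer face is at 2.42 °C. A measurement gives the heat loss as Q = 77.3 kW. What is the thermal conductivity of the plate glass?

ΣR = ΔT/Q = |20.6 − 2.42|/77300 = 2.352×10^-4 K/W
L/(kA) = 2.352×10^-4 ⇒ k = 1.40×10^-4/(2.352×10^-4·0.646) = 0.921 W/m·K

k = 0.921 W/m·K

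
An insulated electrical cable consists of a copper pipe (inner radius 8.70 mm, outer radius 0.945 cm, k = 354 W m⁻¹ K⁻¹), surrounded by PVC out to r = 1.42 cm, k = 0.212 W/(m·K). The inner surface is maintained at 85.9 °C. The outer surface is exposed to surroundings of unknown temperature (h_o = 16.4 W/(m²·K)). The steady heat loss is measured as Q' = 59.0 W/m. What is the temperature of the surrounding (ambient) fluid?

Series resistances:
  R'_copper = ln(0.00945/0.00870)/(2πk) = 0.08269/(2π·354) = 3.718×10^-5 m·K/W
  R'_PVC = ln(0.0142/0.00945)/(2πk) = 0.4072/(2π·0.212) = 0.3057 m·K/W
  R'_conv,out = 1/(2πr h) = 1/(2π·0.0142·16.4) = 0.6834 m·K/W
ΣR = 0.9892 m·K/W
ΔT = Q'·ΣR = 59.0 × 0.9892 = 58.36 K
Heat flows outward, so T_out = T_in − ΔT = 85.9 − 58.36 = 27.5 °C

T_out = 27.5 °C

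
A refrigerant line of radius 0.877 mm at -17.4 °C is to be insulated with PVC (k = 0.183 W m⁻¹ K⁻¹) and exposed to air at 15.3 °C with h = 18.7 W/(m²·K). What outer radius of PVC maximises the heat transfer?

For a cylinder, r_cr = k_ins/h = 0.183/18.7 = 0.00979 m = 0.979 cm

r_cr = 0.979 cm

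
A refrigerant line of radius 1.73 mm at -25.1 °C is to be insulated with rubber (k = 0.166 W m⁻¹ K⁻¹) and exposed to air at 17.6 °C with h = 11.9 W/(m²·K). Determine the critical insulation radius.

For a cylinder, r_cr = k_ins/h = 0.166/11.9 = 0.0139 m = 1.39 cm

r_cr = 1.39 cm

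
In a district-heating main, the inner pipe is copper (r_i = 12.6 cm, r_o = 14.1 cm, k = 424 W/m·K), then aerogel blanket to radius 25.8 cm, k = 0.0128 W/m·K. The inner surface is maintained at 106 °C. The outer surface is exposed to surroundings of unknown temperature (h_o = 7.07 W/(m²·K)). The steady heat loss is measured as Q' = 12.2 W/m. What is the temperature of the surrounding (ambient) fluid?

T_out = 13.3 °C

Sum the resistances:
  R'_copper = ln(0.141/0.126)/(2πk) = 0.1125/(2π·424) = 4.222×10^-5 m·K/W
  R'_aerogel blanket = ln(0.258/0.141)/(2πk) = 0.6042/(2π·0.0128) = 7.513 m·K/W
  R'_conv,out = 1/(2πr h) = 1/(2π·0.258·7.07) = 0.08725 m·K/W
ΣR = 7.600 m·K/W
ΔT = Q'·ΣR = 12.2 × 7.600 = 92.72 K
Heat flows outward, so T_out = T_in − ΔT = 106 − 92.72 = 13.3 °C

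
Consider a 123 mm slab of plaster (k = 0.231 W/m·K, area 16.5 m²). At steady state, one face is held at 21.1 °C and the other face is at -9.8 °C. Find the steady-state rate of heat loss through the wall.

Q = 958 W

Q = kA·ΔT/L = 0.231 × 16.5 × |21.1 °C − -9.8 °C| / 0.123 = 958 W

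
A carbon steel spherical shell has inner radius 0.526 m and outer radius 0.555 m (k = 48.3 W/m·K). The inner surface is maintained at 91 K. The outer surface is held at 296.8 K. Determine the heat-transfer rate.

Q = 4πk·ΔT/(1/r₁ − 1/r₂) = 4π × 48.3 × 205.8 / (1/0.526 − 1/0.555) = 1.26×10^6 W

Q = 1.26×10^6 W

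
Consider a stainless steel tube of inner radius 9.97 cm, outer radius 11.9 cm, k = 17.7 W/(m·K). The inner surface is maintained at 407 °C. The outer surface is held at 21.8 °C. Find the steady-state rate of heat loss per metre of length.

Q' = 242 kW/m

Q' = 2πk·ΔT/ln(r₂/r₁) = 2π × 17.7 × 385.2 / ln(0.119/0.0997) = 2.42×10^5 W/m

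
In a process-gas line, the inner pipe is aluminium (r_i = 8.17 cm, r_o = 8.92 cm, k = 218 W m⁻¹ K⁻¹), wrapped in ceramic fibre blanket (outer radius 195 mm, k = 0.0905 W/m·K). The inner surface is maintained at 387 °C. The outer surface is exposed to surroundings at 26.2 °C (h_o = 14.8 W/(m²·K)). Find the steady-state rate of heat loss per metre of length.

Treat each layer as a resistance in series:
  R'_aluminium = ln(0.0892/0.0817)/(2πk) = 0.08783/(2π·218) = 6.412×10^-5 m·K/W
  R'_ceramic fibre blanket = ln(0.195/0.0892)/(2πk) = 0.7821/(2π·0.0905) = 1.375 m·K/W
  R'_conv,out = 1/(2πr h) = 1/(2π·0.195·14.8) = 0.05515 m·K/W
ΣR = 6.412×10^-5 + 1.375 + 0.05515 = 1.430 m·K/W
Q' = ΔT/ΣR = (387 °C − 26.2 °C)/1.430 = 252 W/m

Q' = 252 W/m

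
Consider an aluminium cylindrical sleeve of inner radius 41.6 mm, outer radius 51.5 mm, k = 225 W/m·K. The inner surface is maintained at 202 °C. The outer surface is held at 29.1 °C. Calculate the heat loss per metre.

Q' = 2πk·ΔT/ln(r₂/r₁) = 2π × 225 × 172.9 / ln(0.0515/0.0416) = 1.14×10^6 W/m

Q' = 1.14×10^6 W/m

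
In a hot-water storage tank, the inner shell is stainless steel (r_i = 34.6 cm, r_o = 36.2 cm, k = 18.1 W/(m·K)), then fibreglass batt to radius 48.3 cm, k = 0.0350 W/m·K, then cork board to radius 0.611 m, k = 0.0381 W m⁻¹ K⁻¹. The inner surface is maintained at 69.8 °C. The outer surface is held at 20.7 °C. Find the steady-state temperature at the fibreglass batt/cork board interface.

Treat each layer as a resistance in series:
  R_stainless steel = (1/0.346 − 1/0.362)/(4πk) = 0.1277/(4π·18.1) = 5.616×10^-4 K/W
  R_fibreglass batt = (1/0.362 − 1/0.483)/(4πk) = 0.6920/(4π·0.0350) = 1.573 K/W
  R_cork board = (1/0.483 − 1/0.611)/(4πk) = 0.4337/(4π·0.0381) = 0.9059 K/W
ΣR = 5.616×10^-4 + 1.573 + 0.9059 = 2.479 K/W
Q = ΔT/ΣR = (69.8 °C − 20.7 °C)/2.479 = 19.81 W
From the inner boundary to the fibreglass batt/cork board interface, ΣR_partial = 1.574 K/W.
T_interface = T_in − Q·ΣR_partial = 69.8 °C − (19.81)(1.574) = 38.6 °C

T = 38.6 °C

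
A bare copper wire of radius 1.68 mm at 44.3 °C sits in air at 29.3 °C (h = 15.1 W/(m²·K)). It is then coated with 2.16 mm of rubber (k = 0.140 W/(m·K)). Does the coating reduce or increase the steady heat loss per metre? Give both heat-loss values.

Critical radius for a cylinder: r_cr = k/h = 0.00927 m = 0.927 cm.
Outer radius after coating: r₂ = 0.00168 + 0.00216 = 0.00384 m.
Since r₁ < r_cr and r₂ ≤ r_cr, the coating moves toward the maximum at r_cr — heat loss rises.
Bare: R = 1/(2πr₁h) = 6.274 m·K/W; Q = 15/6.274 = 2.39 W/m.
Coated: R = R_cond + R_conv = 3.685 m·K/W; Q = 15/3.685 = 4.07 W/m.

increases: 2.39 → 4.07 W/m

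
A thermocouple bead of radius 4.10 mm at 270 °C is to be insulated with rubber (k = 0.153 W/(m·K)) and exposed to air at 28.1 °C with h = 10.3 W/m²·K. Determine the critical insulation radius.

r_cr = 2.97 cm

For a sphere, r_cr = 2k_ins/h = 2·0.153/10.3 = 0.0297 m = 2.97 cm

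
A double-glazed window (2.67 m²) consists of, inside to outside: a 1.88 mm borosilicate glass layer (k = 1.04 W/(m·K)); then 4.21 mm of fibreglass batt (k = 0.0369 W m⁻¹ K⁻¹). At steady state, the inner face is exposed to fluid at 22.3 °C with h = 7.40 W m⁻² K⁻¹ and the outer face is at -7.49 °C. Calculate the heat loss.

Treat each layer as a resistance in series:
  R_conv,in = 1/(hA) = 1/(7.40·2.67) = 0.05061 K/W
  R_borosilicate glass = L/(kA) = 0.00188/(1.04·2.67) = 6.770×10^-4 K/W
  R_fibreglass batt = L/(kA) = 0.00421/(0.0369·2.67) = 0.04273 K/W
ΣR = 0.05061 + 6.770×10^-4 + 0.04273 = 0.09402 K/W
Q = ΔT/ΣR = (22.3 °C − -7.49 °C)/0.09402 = 317 W

Q = 317 W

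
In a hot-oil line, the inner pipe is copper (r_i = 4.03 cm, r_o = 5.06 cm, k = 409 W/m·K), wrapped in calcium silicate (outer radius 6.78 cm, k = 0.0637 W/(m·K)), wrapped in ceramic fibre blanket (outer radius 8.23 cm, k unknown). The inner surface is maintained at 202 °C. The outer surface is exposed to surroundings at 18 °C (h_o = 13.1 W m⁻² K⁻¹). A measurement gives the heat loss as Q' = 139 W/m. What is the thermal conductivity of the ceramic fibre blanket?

ΣR = ΔT/Q' = |202 − 18|/139 = 1.324 m·K/W
Known resistances:
  R'_copper = ln(0.0506/0.0403)/(2πk) = 0.2276/(2π·409) = 8.857×10^-5 m·K/W
  R'_calcium silicate = ln(0.0678/0.0506)/(2πk) = 0.2926/(2π·0.0637) = 0.7311 m·K/W
  R'_conv,out = 1/(2πr h) = 1/(2π·0.0823·13.1) = 0.1476 m·K/W
R_ceramic fibre blanket = ΣR − ΣR_known = 1.324 − 0.8788 = 0.4452 m·K/W
ln(r₂/r₁)/(2πk) = 0.4452 ⇒ k = 0.1938/(2π·0.4452) = 0.0693 W/m·K

k = 0.0693 W/m·K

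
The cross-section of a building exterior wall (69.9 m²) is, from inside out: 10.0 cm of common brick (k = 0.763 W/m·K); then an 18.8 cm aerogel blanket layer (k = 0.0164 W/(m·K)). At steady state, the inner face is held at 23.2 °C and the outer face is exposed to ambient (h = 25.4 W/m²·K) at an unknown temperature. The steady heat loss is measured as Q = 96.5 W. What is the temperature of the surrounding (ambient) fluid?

T_out = 7.14 °C

Series resistances:
  R_common brick = L/(kA) = 0.100/(0.763·69.9) = 0.001875 K/W
  R_aerogel blanket = L/(kA) = 0.188/(0.0164·69.9) = 0.1640 K/W
  R_conv,out = 1/(hA) = 1/(25.4·69.9) = 5.632×10^-4 K/W
ΣR = 0.1664 K/W
ΔT = Q·ΣR = 96.5 × 0.1664 = 16.06 K
Heat flows outward, so T_out = T_in − ΔT = 23.2 − 16.06 = 7.14 °C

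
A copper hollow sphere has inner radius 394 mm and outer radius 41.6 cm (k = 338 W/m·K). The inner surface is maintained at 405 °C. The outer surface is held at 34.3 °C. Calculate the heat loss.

Q = 4πk·ΔT/(1/r₁ − 1/r₂) = 4π × 338 × 370.7 / (1/0.394 − 1/0.416) = 1.17×10^7 W

Q = 1.17×10^7 W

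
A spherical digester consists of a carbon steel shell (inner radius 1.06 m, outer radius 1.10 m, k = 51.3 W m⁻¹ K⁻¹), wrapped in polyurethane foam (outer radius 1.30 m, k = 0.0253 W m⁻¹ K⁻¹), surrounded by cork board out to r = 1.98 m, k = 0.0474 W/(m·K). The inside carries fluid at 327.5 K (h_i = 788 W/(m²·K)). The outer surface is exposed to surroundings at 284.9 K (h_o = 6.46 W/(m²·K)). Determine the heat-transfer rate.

Q = 48.0 W

Resistance network (inner→outer):
  R_conv,in = 1/(4πr²h) = 1/(4π·1.06²·788) = 8.988×10^-5 K/W
  R_carbon steel = (1/1.06 − 1/1.10)/(4πk) = 0.03431/(4π·51.3) = 5.322×10^-5 K/W
  R_polyurethane foam = (1/1.10 − 1/1.30)/(4πk) = 0.1399/(4π·0.0253) = 0.4399 K/W
  R_cork board = (1/1.30 − 1/1.98)/(4πk) = 0.2642/(4π·0.0474) = 0.4435 K/W
  R_conv,out = 1/(4πr²h) = 1/(4π·1.98²·6.46) = 0.003142 K/W
ΣR = 8.988×10^-5 + 5.322×10^-5 + 0.4399 + 0.4435 + 0.003142 = 0.8867 K/W
Q = ΔT/ΣR = (327.5 K − 284.9 K)/0.8867 = 48.0 W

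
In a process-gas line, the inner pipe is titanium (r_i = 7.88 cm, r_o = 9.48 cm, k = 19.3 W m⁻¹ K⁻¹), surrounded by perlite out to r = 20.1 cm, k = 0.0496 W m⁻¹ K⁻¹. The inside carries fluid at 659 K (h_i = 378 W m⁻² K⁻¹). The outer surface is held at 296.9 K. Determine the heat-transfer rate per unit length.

Treat each layer as a resistance in series:
  R'_conv,in = 1/(2πr h) = 1/(2π·0.0788·378) = 0.005343 m·K/W
  R'_titanium = ln(0.0948/0.0788)/(2πk) = 0.1849/(2π·19.3) = 0.001524 m·K/W
  R'_perlite = ln(0.201/0.0948)/(2πk) = 0.7515/(2π·0.0496) = 2.412 m·K/W
ΣR = 0.005343 + 0.001524 + 2.412 = 2.419 m·K/W
Q' = ΔT/ΣR = (659 K − 296.9 K)/2.419 = 150 W/m

Q' = 150 W/m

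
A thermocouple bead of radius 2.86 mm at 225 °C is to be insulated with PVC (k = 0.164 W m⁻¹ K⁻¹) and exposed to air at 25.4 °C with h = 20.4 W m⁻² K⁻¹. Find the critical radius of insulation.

r_cr = 1.61 cm

For a sphere, r_cr = 2k_ins/h = 2·0.164/20.4 = 0.0161 m = 1.61 cm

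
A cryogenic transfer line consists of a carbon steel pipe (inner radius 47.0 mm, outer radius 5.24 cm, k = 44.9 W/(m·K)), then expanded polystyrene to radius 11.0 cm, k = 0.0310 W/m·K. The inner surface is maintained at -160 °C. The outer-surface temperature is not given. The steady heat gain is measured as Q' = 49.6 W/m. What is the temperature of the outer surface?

T_out = 28.9 °C

Sum the resistances:
  R'_carbon steel = ln(0.0524/0.0470)/(2πk) = 0.1088/(2π·44.9) = 3.855×10^-4 m·K/W
  R'_expanded polystyrene = ln(0.110/0.0524)/(2πk) = 0.7416/(2π·0.0310) = 3.807 m·K/W
ΣR = 3.808 m·K/W
ΔT = Q'·ΣR = 49.6 × 3.808 = 188.9 K
Heat flows inward, so T_out = T_in + ΔT = -160 + 188.9 = 28.9 °C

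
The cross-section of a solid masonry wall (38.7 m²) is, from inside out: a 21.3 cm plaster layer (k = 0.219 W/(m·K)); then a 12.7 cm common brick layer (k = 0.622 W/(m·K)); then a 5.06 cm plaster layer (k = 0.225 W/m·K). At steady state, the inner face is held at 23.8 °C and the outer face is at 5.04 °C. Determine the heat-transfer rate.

Q = 518 W

Treat each layer as a resistance in series:
  R_plaster = L/(kA) = 0.213/(0.219·38.7) = 0.02513 K/W
  R_common brick = L/(kA) = 0.127/(0.622·38.7) = 0.005276 K/W
  R_plaster = L/(kA) = 0.0506/(0.225·38.7) = 0.005811 K/W
ΣR = 0.02513 + 0.005276 + 0.005811 = 0.03622 K/W
Q = ΔT/ΣR = (23.8 °C − 5.04 °C)/0.03622 = 518 W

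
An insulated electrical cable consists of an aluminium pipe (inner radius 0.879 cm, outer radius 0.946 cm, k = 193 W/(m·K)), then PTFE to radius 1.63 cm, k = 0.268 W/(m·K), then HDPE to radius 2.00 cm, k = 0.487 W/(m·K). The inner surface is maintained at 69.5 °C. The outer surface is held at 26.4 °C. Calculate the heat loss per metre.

Treat each layer as a resistance in series:
  R'_aluminium = ln(0.00946/0.00879)/(2πk) = 0.07346/(2π·193) = 6.058×10^-5 m·K/W
  R'_PTFE = ln(0.0163/0.00946)/(2πk) = 0.5441/(2π·0.268) = 0.3231 m·K/W
  R'_HDPE = ln(0.0200/0.0163)/(2πk) = 0.2046/(2π·0.487) = 0.06685 m·K/W
ΣR = 6.058×10^-5 + 0.3231 + 0.06685 = 0.3900 m·K/W
Q' = ΔT/ΣR = (69.5 °C − 26.4 °C)/0.3900 = 111 W/m

Q' = 111 W/m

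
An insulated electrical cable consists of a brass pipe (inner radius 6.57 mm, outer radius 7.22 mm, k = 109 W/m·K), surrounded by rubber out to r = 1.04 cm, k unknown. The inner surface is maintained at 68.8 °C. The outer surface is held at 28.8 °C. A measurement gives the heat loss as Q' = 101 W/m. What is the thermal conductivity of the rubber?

k = 0.147 W/m·K

ΣR = ΔT/Q' = |68.8 − 28.8|/101 = 0.3960 m·K/W
Known resistances:
  R'_brass = ln(0.00722/0.00657)/(2πk) = 0.09434/(2π·109) = 1.378×10^-4 m·K/W
R_rubber = ΣR − ΣR_known = 0.3960 − 1.378×10^-4 = 0.3959 m·K/W
ln(r₂/r₁)/(2πk) = 0.3959 ⇒ k = 0.3650/(2π·0.3959) = 0.147 W/m·K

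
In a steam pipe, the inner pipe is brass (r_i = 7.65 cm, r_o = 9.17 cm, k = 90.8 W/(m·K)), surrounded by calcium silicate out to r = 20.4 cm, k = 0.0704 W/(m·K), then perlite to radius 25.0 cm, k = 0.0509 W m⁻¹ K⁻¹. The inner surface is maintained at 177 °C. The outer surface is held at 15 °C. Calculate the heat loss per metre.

Treat each layer as a resistance in series:
  R'_brass = ln(0.0917/0.0765)/(2πk) = 0.1812/(2π·90.8) = 3.177×10^-4 m·K/W
  R'_calcium silicate = ln(0.204/0.0917)/(2πk) = 0.7996/(2π·0.0704) = 1.808 m·K/W
  R'_perlite = ln(0.250/0.204)/(2πk) = 0.2033/(2π·0.0509) = 0.6358 m·K/W
ΣR = 3.177×10^-4 + 1.808 + 0.6358 = 2.444 m·K/W
Q' = ΔT/ΣR = (177 °C − 15 °C)/2.444 = 66.3 W/m

Q' = 66.3 W/m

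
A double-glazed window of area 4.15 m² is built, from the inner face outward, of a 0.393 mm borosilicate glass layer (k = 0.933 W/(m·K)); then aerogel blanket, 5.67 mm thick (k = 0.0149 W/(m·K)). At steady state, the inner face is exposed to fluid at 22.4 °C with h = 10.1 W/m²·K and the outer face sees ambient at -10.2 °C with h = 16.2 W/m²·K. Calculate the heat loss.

Q = 250 W

Series thermal resistances, inner to outer:
  R_conv,in = 1/(hA) = 1/(10.1·4.15) = 0.02386 K/W
  R_borosilicate glass = L/(kA) = 3.93×10^-4/(0.933·4.15) = 1.015×10^-4 K/W
  R_aerogel blanket = L/(kA) = 0.00567/(0.0149·4.15) = 0.09170 K/W
  R_conv,out = 1/(hA) = 1/(16.2·4.15) = 0.01487 K/W
ΣR = 0.02386 + 1.015×10^-4 + 0.09170 + 0.01487 = 0.1305 K/W
Q = ΔT/ΣR = (22.4 °C − -10.2 °C)/0.1305 = 250 W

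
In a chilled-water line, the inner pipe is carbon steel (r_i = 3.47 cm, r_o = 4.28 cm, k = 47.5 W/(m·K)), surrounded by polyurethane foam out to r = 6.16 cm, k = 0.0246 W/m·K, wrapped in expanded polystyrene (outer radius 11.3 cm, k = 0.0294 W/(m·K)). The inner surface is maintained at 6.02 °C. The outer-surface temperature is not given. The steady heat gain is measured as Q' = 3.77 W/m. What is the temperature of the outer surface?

Series resistances:
  R'_carbon steel = ln(0.0428/0.0347)/(2πk) = 0.2098/(2π·47.5) = 7.030×10^-4 m·K/W
  R'_polyurethane foam = ln(0.0616/0.0428)/(2πk) = 0.3641/(2π·0.0246) = 2.356 m·K/W
  R'_expanded polystyrene = ln(0.113/0.0616)/(2πk) = 0.6067/(2π·0.0294) = 3.284 m·K/W
ΣR = 5.641 m·K/W
ΔT = Q'·ΣR = 3.77 × 5.641 = 21.27 K
Heat flows inward, so T_out = T_in + ΔT = 6.02 + 21.27 = 27.3 °C

T_out = 27.3 °C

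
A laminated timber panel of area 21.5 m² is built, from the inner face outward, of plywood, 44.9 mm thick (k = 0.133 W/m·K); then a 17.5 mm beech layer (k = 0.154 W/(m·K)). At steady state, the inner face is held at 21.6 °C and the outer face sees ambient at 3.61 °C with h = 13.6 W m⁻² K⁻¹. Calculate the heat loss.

Series thermal resistances, inner to outer:
  R_plywood = L/(kA) = 0.0449/(0.133·21.5) = 0.01570 K/W
  R_beech = L/(kA) = 0.0175/(0.154·21.5) = 0.005285 K/W
  R_conv,out = 1/(hA) = 1/(13.6·21.5) = 0.003420 K/W
ΣR = 0.01570 + 0.005285 + 0.003420 = 0.02440 K/W
Q = ΔT/ΣR = (21.6 °C − 3.61 °C)/0.02440 = 737 W

Q = 737 W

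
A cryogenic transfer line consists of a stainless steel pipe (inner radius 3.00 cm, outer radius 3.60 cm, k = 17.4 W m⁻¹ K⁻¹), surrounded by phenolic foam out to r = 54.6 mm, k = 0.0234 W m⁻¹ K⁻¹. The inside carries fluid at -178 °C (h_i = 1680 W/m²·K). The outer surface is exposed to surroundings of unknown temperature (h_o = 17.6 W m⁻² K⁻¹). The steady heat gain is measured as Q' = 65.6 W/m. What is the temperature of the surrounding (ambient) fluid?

Series resistances:
  R'_conv,in = 1/(2πr h) = 1/(2π·0.0300·1680) = 0.003158 m·K/W
  R'_stainless steel = ln(0.0360/0.0300)/(2πk) = 0.1823/(2π·17.4) = 0.001668 m·K/W
  R'_phenolic foam = ln(0.0546/0.0360)/(2πk) = 0.4165/(2π·0.0234) = 2.833 m·K/W
  R'_conv,out = 1/(2πr h) = 1/(2π·0.0546·17.6) = 0.1656 m·K/W
ΣR = 3.003 m·K/W
ΔT = Q'·ΣR = 65.6 × 3.003 = 197.0 K
Heat flows inward, so T_out = T_in + ΔT = -178 + 197.0 = 19.0 °C

T_out = 19.0 °C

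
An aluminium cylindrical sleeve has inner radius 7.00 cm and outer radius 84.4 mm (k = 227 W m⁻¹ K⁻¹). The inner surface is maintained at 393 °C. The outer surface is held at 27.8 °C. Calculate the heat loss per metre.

Q' = 2πk·ΔT/ln(r₂/r₁) = 2π × 227 × 365.2 / ln(0.0844/0.0700) = 2.78×10^6 W/m

Q' = 2780 kW/m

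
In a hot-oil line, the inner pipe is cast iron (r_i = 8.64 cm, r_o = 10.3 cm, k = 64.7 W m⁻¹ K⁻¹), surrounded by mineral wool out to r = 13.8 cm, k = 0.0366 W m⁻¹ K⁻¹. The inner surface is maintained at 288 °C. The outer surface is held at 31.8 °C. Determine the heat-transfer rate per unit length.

Treat each layer as a resistance in series:
  R'_cast iron = ln(0.103/0.0864)/(2πk) = 0.1757/(2π·64.7) = 4.323×10^-4 m·K/W
  R'_mineral wool = ln(0.138/0.103)/(2πk) = 0.2925/(2π·0.0366) = 1.272 m·K/W
ΣR = 4.323×10^-4 + 1.272 = 1.272 m·K/W
Q' = ΔT/ΣR = (288 °C − 31.8 °C)/1.272 = 201 W/m

Q' = 201 W/m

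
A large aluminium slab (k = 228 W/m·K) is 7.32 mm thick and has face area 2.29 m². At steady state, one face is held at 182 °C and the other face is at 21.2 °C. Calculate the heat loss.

Q = 1.15×10^7 W

Q = kA·ΔT/L = 228 × 2.29 × |182 °C − 21.2 °C| / 0.00732 = 1.15×10^7 W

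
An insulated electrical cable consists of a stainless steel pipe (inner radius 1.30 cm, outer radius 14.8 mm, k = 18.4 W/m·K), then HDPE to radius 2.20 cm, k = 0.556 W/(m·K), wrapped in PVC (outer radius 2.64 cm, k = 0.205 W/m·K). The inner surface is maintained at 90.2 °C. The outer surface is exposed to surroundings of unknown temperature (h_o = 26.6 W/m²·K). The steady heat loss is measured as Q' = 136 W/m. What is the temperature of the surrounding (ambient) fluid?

T_out = 24.5 °C

Series resistances:
  R'_stainless steel = ln(0.0148/0.0130)/(2πk) = 0.1297/(2π·18.4) = 0.001122 m·K/W
  R'_HDPE = ln(0.0220/0.0148)/(2πk) = 0.3964/(2π·0.556) = 0.1135 m·K/W
  R'_PVC = ln(0.0264/0.0220)/(2πk) = 0.1823/(2π·0.205) = 0.1415 m·K/W
  R'_conv,out = 1/(2πr h) = 1/(2π·0.0264·26.6) = 0.2266 m·K/W
ΣR = 0.4828 m·K/W
ΔT = Q'·ΣR = 136 × 0.4828 = 65.66 K
Heat flows outward, so T_out = T_in − ΔT = 90.2 − 65.66 = 24.5 °C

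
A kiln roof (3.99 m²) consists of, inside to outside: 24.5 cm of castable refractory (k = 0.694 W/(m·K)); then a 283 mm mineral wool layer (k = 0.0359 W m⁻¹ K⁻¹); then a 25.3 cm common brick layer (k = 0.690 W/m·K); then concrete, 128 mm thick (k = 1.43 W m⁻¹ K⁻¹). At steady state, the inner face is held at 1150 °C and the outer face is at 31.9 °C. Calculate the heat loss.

Q = 513 W

Series thermal resistances, inner to outer:
  R_castable refractory = L/(kA) = 0.245/(0.694·3.99) = 0.08848 K/W
  R_mineral wool = L/(kA) = 0.283/(0.0359·3.99) = 1.976 K/W
  R_common brick = L/(kA) = 0.253/(0.690·3.99) = 0.09190 K/W
  R_concrete = L/(kA) = 0.128/(1.43·3.99) = 0.02243 K/W
ΣR = 0.08848 + 1.976 + 0.09190 + 0.02243 = 2.179 K/W
Q = ΔT/ΣR = (1150 °C − 31.9 °C)/2.179 = 513 W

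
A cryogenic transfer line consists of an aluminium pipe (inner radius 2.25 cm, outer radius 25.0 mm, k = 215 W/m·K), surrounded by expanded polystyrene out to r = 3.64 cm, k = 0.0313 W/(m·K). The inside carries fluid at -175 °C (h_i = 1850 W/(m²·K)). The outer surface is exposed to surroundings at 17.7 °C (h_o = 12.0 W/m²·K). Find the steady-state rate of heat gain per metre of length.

Q' = 84.6 W/m

Series thermal resistances, inner to outer:
  R'_conv,in = 1/(2πr h) = 1/(2π·0.0225·1850) = 0.003824 m·K/W
  R'_aluminium = ln(0.0250/0.0225)/(2πk) = 0.1054/(2π·215) = 7.799×10^-5 m·K/W
  R'_expanded polystyrene = ln(0.0364/0.0250)/(2πk) = 0.3757/(2π·0.0313) = 1.910 m·K/W
  R'_conv,out = 1/(2πr h) = 1/(2π·0.0364·12.0) = 0.3644 m·K/W
ΣR = 0.003824 + 7.799×10^-5 + 1.910 + 0.3644 = 2.278 m·K/W
Q' = ΔT/ΣR = (-175 °C − 17.7 °C)/2.278 = -84.6 W/m
(Negative Q' ⇒ heat flows inward; heat gain = 84.6 W/m.)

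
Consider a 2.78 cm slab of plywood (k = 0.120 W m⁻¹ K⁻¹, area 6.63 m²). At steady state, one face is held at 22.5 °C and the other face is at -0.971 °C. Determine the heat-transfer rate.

Q = kA·ΔT/L = 0.120 × 6.63 × |22.5 °C − -0.971 °C| / 0.0278 = 672 W

Q = 672 W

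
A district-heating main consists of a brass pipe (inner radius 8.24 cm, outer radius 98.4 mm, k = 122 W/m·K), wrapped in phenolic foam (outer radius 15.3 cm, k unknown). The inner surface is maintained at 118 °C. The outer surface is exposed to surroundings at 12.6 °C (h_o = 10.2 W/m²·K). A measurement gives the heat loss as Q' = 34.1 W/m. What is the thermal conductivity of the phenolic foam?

ΣR = ΔT/Q' = |118 − 12.6|/34.1 = 3.091 m·K/W
Known resistances:
  R'_brass = ln(0.0984/0.0824)/(2πk) = 0.1775/(2π·122) = 2.315×10^-4 m·K/W
  R'_conv,out = 1/(2πr h) = 1/(2π·0.153·10.2) = 0.1020 m·K/W
R_phenolic foam = ΣR − ΣR_known = 3.091 − 0.1022 = 2.989 m·K/W
ln(r₂/r₁)/(2πk) = 2.989 ⇒ k = 0.4414/(2π·2.989) = 0.0235 W/m·K

k = 0.0235 W/m·K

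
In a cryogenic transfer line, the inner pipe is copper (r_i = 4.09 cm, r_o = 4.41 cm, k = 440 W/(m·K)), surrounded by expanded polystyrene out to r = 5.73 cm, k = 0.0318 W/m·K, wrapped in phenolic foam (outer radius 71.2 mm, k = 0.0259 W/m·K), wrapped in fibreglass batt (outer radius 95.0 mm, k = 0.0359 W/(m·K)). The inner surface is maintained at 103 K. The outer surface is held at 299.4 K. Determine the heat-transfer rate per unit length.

Q' = 50.1 W/m

Treat each layer as a resistance in series:
  R'_copper = ln(0.0441/0.0409)/(2πk) = 0.07533/(2π·440) = 2.725×10^-5 m·K/W
  R'_expanded polystyrene = ln(0.0573/0.0441)/(2πk) = 0.2618/(2π·0.0318) = 1.310 m·K/W
  R'_phenolic foam = ln(0.0712/0.0573)/(2πk) = 0.2172/(2π·0.0259) = 1.335 m·K/W
  R'_fibreglass batt = ln(0.0950/0.0712)/(2πk) = 0.2884/(2π·0.0359) = 1.278 m·K/W
ΣR = 2.725×10^-5 + 1.310 + 1.335 + 1.278 = 3.923 m·K/W
Q' = ΔT/ΣR = (103 K − 299.4 K)/3.923 = -50.1 W/m
(Negative Q' ⇒ heat flows inward; heat gain = 50.1 W/m.)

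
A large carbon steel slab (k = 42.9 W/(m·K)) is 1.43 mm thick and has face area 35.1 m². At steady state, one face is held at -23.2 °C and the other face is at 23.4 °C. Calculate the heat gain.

Q = 49100 kW

Q = kA·ΔT/L = 42.9 × 35.1 × |-23.2 °C − 23.4 °C| / 0.00143 = 4.91×10^7 W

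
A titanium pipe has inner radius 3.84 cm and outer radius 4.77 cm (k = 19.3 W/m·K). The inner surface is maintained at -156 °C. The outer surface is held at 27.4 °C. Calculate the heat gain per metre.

Q' = 1.03×10^5 W/m

Q' = 2πk·ΔT/ln(r₂/r₁) = 2π × 19.3 × 183.4 / ln(0.0477/0.0384) = 1.03×10^5 W/m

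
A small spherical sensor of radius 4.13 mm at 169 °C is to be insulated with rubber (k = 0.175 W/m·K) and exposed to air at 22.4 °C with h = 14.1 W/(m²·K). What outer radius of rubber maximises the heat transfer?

r_cr = 2.48 cm

For a sphere, r_cr = 2k_ins/h = 2·0.175/14.1 = 0.0248 m = 2.48 cm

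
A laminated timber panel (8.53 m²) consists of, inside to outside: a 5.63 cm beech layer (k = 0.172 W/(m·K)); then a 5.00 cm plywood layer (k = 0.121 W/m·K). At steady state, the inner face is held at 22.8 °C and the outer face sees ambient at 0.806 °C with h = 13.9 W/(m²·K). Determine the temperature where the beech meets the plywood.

T = 13.9 °C

Treat each layer as a resistance in series:
  R_beech = L/(kA) = 0.0563/(0.172·8.53) = 0.03837 K/W
  R_plywood = L/(kA) = 0.0500/(0.121·8.53) = 0.04844 K/W
  R_conv,out = 1/(hA) = 1/(13.9·8.53) = 0.008434 K/W
ΣR = 0.03837 + 0.04844 + 0.008434 = 0.09524 K/W
Q = ΔT/ΣR = (22.8 °C − 0.806 °C)/0.09524 = 230.9 W
From the inner boundary to the beech/plywood interface, ΣR_partial = 0.03837 K/W.
T_interface = T_in − Q·ΣR_partial = 22.8 °C − (230.9)(0.03837) = 13.9 °C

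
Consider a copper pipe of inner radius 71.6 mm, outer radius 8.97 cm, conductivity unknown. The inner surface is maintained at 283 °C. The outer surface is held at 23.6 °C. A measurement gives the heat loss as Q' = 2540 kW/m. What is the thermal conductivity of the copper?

ΣR = ΔT/Q' = |283 − 23.6|/2.54×10^6 = 1.021×10^-4 m·K/W
ln(r₂/r₁)/(2πk) = 1.021×10^-4 ⇒ k = 0.2254/(2π·1.021×10^-4) = 351 W/m·K

k = 351 W/m·K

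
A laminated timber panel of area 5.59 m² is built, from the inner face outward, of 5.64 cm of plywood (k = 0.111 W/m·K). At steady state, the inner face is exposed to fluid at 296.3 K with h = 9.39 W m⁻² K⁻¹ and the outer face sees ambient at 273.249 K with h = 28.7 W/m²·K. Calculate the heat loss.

Q = 198 W

Treat each layer as a resistance in series:
  R_conv,in = 1/(hA) = 1/(9.39·5.59) = 0.01905 K/W
  R_plywood = L/(kA) = 0.0564/(0.111·5.59) = 0.09090 K/W
  R_conv,out = 1/(hA) = 1/(28.7·5.59) = 0.006233 K/W
ΣR = 0.01905 + 0.09090 + 0.006233 = 0.1162 K/W
Q = ΔT/ΣR = (296.3 K − 273.249 K)/0.1162 = 198 W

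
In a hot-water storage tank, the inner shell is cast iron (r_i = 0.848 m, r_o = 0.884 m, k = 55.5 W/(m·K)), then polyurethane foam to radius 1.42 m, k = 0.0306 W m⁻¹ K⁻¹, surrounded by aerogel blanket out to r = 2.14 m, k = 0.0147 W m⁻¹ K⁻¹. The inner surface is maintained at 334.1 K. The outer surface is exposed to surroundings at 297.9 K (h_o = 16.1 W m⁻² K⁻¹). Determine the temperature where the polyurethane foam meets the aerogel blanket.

T = 317.3 K

Treat each layer as a resistance in series:
  R_cast iron = (1/0.848 − 1/0.884)/(4πk) = 0.04802/(4π·55.5) = 6.886×10^-5 K/W
  R_polyurethane foam = (1/0.884 − 1/1.42)/(4πk) = 0.4270/(4π·0.0306) = 1.110 K/W
  R_aerogel blanket = (1/1.42 − 1/2.14)/(4πk) = 0.2369/(4π·0.0147) = 1.283 K/W
  R_conv,out = 1/(4πr²h) = 1/(4π·2.14²·16.1) = 0.001079 K/W
ΣR = 6.886×10^-5 + 1.110 + 1.283 + 0.001079 = 2.394 K/W
Q = ΔT/ΣR = (334.1 K − 297.9 K)/2.394 = 15.12 W
From the inner boundary to the polyurethane foam/aerogel blanket interface, ΣR_partial = 1.110 K/W.
T_interface = T_in − Q·ΣR_partial = 334.1 K − (15.12)(1.110) = 317.3 K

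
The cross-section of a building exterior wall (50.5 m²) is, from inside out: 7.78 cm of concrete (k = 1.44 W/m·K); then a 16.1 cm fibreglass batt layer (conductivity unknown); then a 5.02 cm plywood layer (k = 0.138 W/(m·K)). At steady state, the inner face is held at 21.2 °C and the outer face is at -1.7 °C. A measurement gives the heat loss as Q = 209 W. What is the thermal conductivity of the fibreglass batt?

ΣR = ΔT/Q = |21.2 − -1.7|/209 = 0.1096 K/W
Known resistances:
  R_concrete = L/(kA) = 0.0778/(1.44·50.5) = 0.001070 K/W
  R_plywood = L/(kA) = 0.0502/(0.138·50.5) = 0.007203 K/W
R_fibreglass batt = ΣR − ΣR_known = 0.1096 − 0.008273 = 0.1013 K/W
L/(kA) = 0.1013 ⇒ k = 0.161/(0.1013·50.5) = 0.0315 W/m·K

k = 0.0315 W/m·K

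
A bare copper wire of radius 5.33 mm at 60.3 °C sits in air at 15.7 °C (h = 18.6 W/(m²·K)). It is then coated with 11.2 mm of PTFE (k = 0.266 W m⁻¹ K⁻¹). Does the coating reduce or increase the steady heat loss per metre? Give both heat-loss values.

Critical radius for a cylinder: r_cr = k/h = 0.0143 m = 1.43 cm.
Outer radius after coating: r₂ = 0.00533 + 0.0112 = 0.01653 m.
r₁ < r_cr < r₂: heat loss rises to a maximum at r_cr then falls. Whether the coating helps depends on whether Q(r₂) has dropped back below Q(r₁).
Bare: R = 1/(2πr₁h) = 1.605 m·K/W; Q = 44.6/1.605 = 27.8 W/m.
Coated: R = R_cond + R_conv = 1.195 m·K/W; Q = 44.6/1.195 = 37.3 W/m.

increases: 27.8 → 37.3 W/m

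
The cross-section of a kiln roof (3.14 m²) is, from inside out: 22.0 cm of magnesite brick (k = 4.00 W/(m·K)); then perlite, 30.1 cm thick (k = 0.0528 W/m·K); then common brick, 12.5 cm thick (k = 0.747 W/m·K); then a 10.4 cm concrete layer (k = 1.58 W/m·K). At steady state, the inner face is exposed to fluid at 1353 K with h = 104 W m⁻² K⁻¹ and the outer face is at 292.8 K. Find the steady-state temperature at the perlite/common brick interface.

T = 334 K

Series thermal resistances, inner to outer:
  R_conv,in = 1/(hA) = 1/(104·3.14) = 0.003062 K/W
  R_magnesite brick = L/(kA) = 0.220/(4.00·3.14) = 0.01752 K/W
  R_perlite = L/(kA) = 0.301/(0.0528·3.14) = 1.816 K/W
  R_common brick = L/(kA) = 0.125/(0.747·3.14) = 0.05329 K/W
  R_concrete = L/(kA) = 0.104/(1.58·3.14) = 0.02096 K/W
ΣR = 0.003062 + 0.01752 + 1.816 + 0.05329 + 0.02096 = 1.911 K/W
Q = ΔT/ΣR = (1353 K − 292.8 K)/1.911 = 554.8 W
From the inner boundary to the perlite/common brick interface, ΣR_partial = 1.837 K/W.
T_interface = T_in − Q·ΣR_partial = 1353 K − (554.8)(1.837) = 334 K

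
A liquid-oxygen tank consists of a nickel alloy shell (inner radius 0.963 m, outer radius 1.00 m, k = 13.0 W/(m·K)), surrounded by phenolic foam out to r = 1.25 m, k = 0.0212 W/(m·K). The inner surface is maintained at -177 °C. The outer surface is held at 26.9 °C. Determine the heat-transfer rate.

Resistance network (inner→outer):
  R_nickel alloy = (1/0.963 − 1/1.00)/(4πk) = 0.03842/(4π·13.0) = 2.352×10^-4 K/W
  R_phenolic foam = (1/1.00 − 1/1.25)/(4πk) = 0.2000/(4π·0.0212) = 0.7507 K/W
ΣR = 2.352×10^-4 + 0.7507 = 0.7509 K/W
Q = ΔT/ΣR = (-177 °C − 26.9 °C)/0.7509 = -272 W
(Negative Q ⇒ heat flows inward; heat gain = 272 W.)

Q = 272 W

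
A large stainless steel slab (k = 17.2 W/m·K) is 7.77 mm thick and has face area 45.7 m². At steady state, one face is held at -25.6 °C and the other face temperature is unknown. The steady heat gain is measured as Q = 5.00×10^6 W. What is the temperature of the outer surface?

T_out = 23.8 °C

Series resistances:
  R_stainless steel = L/(kA) = 0.00777/(17.2·45.7) = 9.885×10^-6 K/W
ΣR = 9.885×10^-6 K/W
ΔT = Q·ΣR = 5.00×10^6 × 9.885×10^-6 = 49.42 K
Heat flows inward, so T_out = T_in + ΔT = -25.6 + 49.42 = 23.8 °C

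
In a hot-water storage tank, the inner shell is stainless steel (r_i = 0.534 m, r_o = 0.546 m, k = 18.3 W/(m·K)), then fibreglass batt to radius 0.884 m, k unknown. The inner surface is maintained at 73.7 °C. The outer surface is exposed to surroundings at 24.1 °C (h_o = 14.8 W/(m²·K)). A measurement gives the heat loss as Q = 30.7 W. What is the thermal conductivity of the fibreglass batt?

k = 0.0346 W/m·K

ΣR = ΔT/Q = |73.7 − 24.1|/30.7 = 1.616 K/W
Known resistances:
  R_stainless steel = (1/0.534 − 1/0.546)/(4πk) = 0.04116/(4π·18.3) = 1.790×10^-4 K/W
  R_conv,out = 1/(4πr²h) = 1/(4π·0.884²·14.8) = 0.006881 K/W
R_fibreglass batt = ΣR − ΣR_known = 1.616 − 0.007060 = 1.609 K/W
(1/r₁−1/r₂)/(4πk) = 1.609 ⇒ k = 0.7003/(4π·1.609) = 0.0346 W/m·K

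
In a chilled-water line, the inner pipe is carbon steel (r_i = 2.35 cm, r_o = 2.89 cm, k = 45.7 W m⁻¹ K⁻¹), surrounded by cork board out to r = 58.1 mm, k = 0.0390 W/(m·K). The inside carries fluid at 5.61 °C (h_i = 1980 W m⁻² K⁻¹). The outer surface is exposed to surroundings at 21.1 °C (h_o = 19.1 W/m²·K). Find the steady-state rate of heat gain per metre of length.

Q' = 5.17 W/m

Treat each layer as a resistance in series:
  R'_conv,in = 1/(2πr h) = 1/(2π·0.0235·1980) = 0.003420 m·K/W
  R'_carbon steel = ln(0.0289/0.0235)/(2πk) = 0.2068/(2π·45.7) = 7.203×10^-4 m·K/W
  R'_cork board = ln(0.0581/0.0289)/(2πk) = 0.6983/(2π·0.0390) = 2.850 m·K/W
  R'_conv,out = 1/(2πr h) = 1/(2π·0.0581·19.1) = 0.1434 m·K/W
ΣR = 0.003420 + 7.203×10^-4 + 2.850 + 0.1434 = 2.998 m·K/W
Q' = ΔT/ΣR = (5.61 °C − 21.1 °C)/2.998 = -5.17 W/m
(Negative Q' ⇒ heat flows inward; heat gain = 5.17 W/m.)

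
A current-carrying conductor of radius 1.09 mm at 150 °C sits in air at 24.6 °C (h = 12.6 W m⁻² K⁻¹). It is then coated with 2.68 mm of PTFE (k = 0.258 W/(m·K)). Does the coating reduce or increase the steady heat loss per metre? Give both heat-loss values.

increases: 10.8 → 30.5 W/m

Critical radius for a cylinder: r_cr = k/h = 0.0205 m = 2.05 cm.
Outer radius after coating: r₂ = 0.00109 + 0.00268 = 0.00377 m.
Since r₁ < r_cr and r₂ ≤ r_cr, the coating moves toward the maximum at r_cr — heat loss rises.
Bare: R = 1/(2πr₁h) = 11.59 m·K/W; Q = 125.4/11.59 = 10.8 W/m.
Coated: R = R_cond + R_conv = 4.116 m·K/W; Q = 125.4/4.116 = 30.5 W/m.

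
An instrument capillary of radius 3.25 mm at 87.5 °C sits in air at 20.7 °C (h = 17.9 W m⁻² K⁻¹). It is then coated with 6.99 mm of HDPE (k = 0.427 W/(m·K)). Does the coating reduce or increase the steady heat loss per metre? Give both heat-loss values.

increases: 24.4 → 51.5 W/m

Critical radius for a cylinder: r_cr = k/h = 0.0239 m = 2.39 cm.
Outer radius after coating: r₂ = 0.00325 + 0.00699 = 0.01024 m.
Since r₁ < r_cr and r₂ ≤ r_cr, the coating moves toward the maximum at r_cr — heat loss rises.
Bare: R = 1/(2πr₁h) = 2.736 m·K/W; Q = 66.8/2.736 = 24.4 W/m.
Coated: R = R_cond + R_conv = 1.296 m·K/W; Q = 66.8/1.296 = 51.5 W/m.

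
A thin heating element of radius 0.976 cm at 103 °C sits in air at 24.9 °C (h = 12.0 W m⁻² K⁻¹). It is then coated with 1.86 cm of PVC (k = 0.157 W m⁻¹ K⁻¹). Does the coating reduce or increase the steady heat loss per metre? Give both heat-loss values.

Critical radius for a cylinder: r_cr = k/h = 0.0131 m = 1.31 cm.
Outer radius after coating: r₂ = 0.00976 + 0.0186 = 0.02836 m.
r₁ < r_cr < r₂: heat loss rises to a maximum at r_cr then falls. Whether the coating helps depends on whether Q(r₂) has dropped back below Q(r₁).
Bare: R = 1/(2πr₁h) = 1.359 m·K/W; Q = 78.1/1.359 = 57.5 W/m.
Coated: R = R_cond + R_conv = 1.549 m·K/W; Q = 78.1/1.549 = 50.4 W/m.

reduces: 57.5 → 50.4 W/m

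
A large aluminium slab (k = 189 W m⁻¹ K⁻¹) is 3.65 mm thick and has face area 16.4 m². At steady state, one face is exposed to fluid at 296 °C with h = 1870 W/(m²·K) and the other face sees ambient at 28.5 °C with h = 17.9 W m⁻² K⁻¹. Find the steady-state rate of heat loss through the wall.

Q = 77800 W

Treat each layer as a resistance in series:
  R_conv,in = 1/(hA) = 1/(1870·16.4) = 3.261×10^-5 K/W
  R_aluminium = L/(kA) = 0.00365/(189·16.4) = 1.178×10^-6 K/W
  R_conv,out = 1/(hA) = 1/(17.9·16.4) = 0.003406 K/W
ΣR = 3.261×10^-5 + 1.178×10^-6 + 0.003406 = 0.003440 K/W
Q = ΔT/ΣR = (296 °C − 28.5 °C)/0.003440 = 77800 W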